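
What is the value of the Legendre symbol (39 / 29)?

Euler's criterion: (39/29) ≡ 10^14 (mod 29).
10^2 ≡ 13 (mod 29)
10^4 ≡ 24 (mod 29)
10^8 ≡ 25 (mod 29)
10^14 = 10^(8+4+2) ≡ 28 (mod 29).
Result is 28 ≡ −1, so (39/29) = −1.

-1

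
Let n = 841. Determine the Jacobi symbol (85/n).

1

Reciprocity: 85 ≡ 1 and 841 ≡ 1 (mod 4), so (85/841) = +(841/85).
Reduce top mod 85: now compute (76/85).
Pull out 2^2: since 85 ≡ 5 (mod 8), (2/85) = -1, so (2/85)^2 = +1.
Reciprocity: 19 ≡ 3 and 85 ≡ 1 (mod 4), so (19/85) = +(85/19).
Reduce top mod 19: now compute (9/19).
Reciprocity: 9 ≡ 1 and 19 ≡ 3 (mod 4), so (9/19) = +(19/9).
Reduce top mod 9: now compute (1/9).
Reached (1/9) = 1. Collecting the sign flips along the way, the symbol is +1.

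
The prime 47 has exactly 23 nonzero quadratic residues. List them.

1, 2, 3, 4, 6, 7, 8, 9, 12, 14, 16, 17, 18, 21, 24, 25, 27, 28, 32, 34, 36, 37, 42

Square k = 1,…,23 (k and 47−k give the same square):
1²=1, 2²=4, 3²=9, 4²=16, 5²=25, 6²=36, 7²≡2, 8²≡17, 9²≡34, 10²≡6, 11²≡27, 12²≡3, 13²≡28, 14²≡8, 15²≡37, 16²≡21, 17²≡7, 18²≡42, 19²≡32, 20²≡24, 21²≡18, 22²≡14, 23²≡12 (mod 47).
So the quadratic residues mod 47 are {1, 2, 3, 4, 6, 7, 8, 9, 12, 14, 16, 17, 18, 21, 24, 25, 27, 28, 32, 34, 36, 37, 42}.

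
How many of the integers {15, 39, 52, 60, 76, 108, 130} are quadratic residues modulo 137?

(15/137) = +1 → QR.
(39/137) = +1 → QR.
(52/137) = -1 → non-residue.
(60/137) = +1 → QR.
(76/137) = +1 → QR.
(108/137) = -1 → non-residue.
(130/137) = +1 → QR.
Total quadratic residues among the 7: 5.

5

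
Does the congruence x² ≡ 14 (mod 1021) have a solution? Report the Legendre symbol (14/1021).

Pull out 2: since 1021 ≡ 5 (mod 8), (2/1021) = -1.
Reciprocity: 7 ≡ 3 and 1021 ≡ 1 (mod 4), so (7/1021) = +(1021/7).
Reduce top mod 7: now compute (6/7).
Pull out 2: since 7 ≡ 7 (mod 8), (2/7) = +1.
Reciprocity: 3 ≡ 3 and 7 ≡ 3 (mod 4), so (3/7) = −(7/3).
Reduce top mod 3: now compute (1/3).
Reached (1/3) = 1. Collecting the sign flips along the way, the symbol is +1.

1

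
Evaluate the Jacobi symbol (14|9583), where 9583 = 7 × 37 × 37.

0

Pull out 2: since 9583 ≡ 7 (mod 8), (2/9583) = +1.
Reciprocity: 7 ≡ 3 and 9583 ≡ 3 (mod 4), so (7/9583) = −(9583/7).
Reduce top mod 7: now compute (0/7).
Top reduces to 0: gcd > 1, so the symbol is 0.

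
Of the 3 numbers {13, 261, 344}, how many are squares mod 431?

(13/431) = -1 → non-residue.
(261/431) = +1 → QR.
(344/431) = -1 → non-residue.
Total quadratic residues among the 3: 1.

1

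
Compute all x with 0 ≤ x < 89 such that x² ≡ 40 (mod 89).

29, 60

89 ≡ 1 (mod 4), so we find a root by search.
Trying successive values, 29² = 841 ≡ 40 (mod 89). The other root is 89 − 29 = 60.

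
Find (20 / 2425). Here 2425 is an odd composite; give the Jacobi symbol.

0

Pull out 2^2: since 2425 ≡ 1 (mod 8), (2/2425) = +1, so (2/2425)^2 = +1.
Reciprocity: 5 ≡ 1 and 2425 ≡ 1 (mod 4), so (5/2425) = +(2425/5).
Reduce top mod 5: now compute (0/5).
Top reduces to 0: gcd > 1, so the symbol is 0.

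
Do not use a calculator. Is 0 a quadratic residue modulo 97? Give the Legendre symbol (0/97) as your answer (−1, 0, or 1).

Top reduces to 0: gcd > 1, so the symbol is 0.

0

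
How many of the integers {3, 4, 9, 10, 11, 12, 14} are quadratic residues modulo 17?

(3/17) = -1 → non-residue.
(4/17) = +1 → QR.
(9/17) = +1 → QR.
(10/17) = -1 → non-residue.
(11/17) = -1 → non-residue.
(12/17) = -1 → non-residue.
(14/17) = -1 → non-residue.
Total quadratic residues among the 7: 2.

2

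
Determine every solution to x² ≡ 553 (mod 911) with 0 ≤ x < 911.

123, 788

Since 911 ≡ 3 (mod 4), a square root of 553 is 553^((911+1)/4) = 553^228 mod 911.
Repeated squaring: 553^2≡624, 553^4≡379, 553^8≡614, 553^16≡753, 553^32≡367, 553^64≡772, 553^128≡190 (mod 911).
553^228 = 553^(128+64+32+4) ≡ 123 (mod 911).
Check: 123² = 15129 ≡ 553 (mod 911). The two roots are 123 and 788.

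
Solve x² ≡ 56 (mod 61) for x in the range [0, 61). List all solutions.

61 ≡ 1 (mod 4), so we find a root by search.
Trying successive values, 19² = 361 ≡ 56 (mod 61). The other root is 61 − 19 = 42.

19, 42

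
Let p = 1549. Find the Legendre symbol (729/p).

Reciprocity: 729 ≡ 1 and 1549 ≡ 1 (mod 4), so (729/1549) = +(1549/729).
Reduce top mod 729: now compute (91/729).
Reciprocity: 91 ≡ 3 and 729 ≡ 1 (mod 4), so (91/729) = +(729/91).
Reduce top mod 91: now compute (1/91).
Reached (1/91) = 1. Collecting the sign flips along the way, the symbol is +1.

1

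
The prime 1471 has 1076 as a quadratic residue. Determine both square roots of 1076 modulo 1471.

600, 871

Since 1471 ≡ 3 (mod 4), a square root of 1076 is 1076^((1471+1)/4) = 1076^368 mod 1471.
Repeated squaring: 1076^2≡99, 1076^4≡975, 1076^8≡359, 1076^16≡904, 1076^32≡811, 1076^64≡184, 1076^128≡23, 1076^256≡529 (mod 1471).
1076^368 = 1076^(256+64+32+16) ≡ 871 (mod 1471).
Check: 871² = 758641 ≡ 1076 (mod 1471). The two roots are 600 and 871.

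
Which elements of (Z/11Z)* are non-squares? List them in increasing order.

2, 6, 7, 8, 10

Square k = 1,…,5 (k and 11−k give the same square):
1²=1, 2²=4, 3²=9, 4²≡5, 5²≡3 (mod 11).
The residues are {1, 3, 4, 5, 9}; the non-residues are the remaining 5 nonzero classes.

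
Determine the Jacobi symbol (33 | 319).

0

Reciprocity: 33 ≡ 1 and 319 ≡ 3 (mod 4), so (33/319) = +(319/33).
Reduce top mod 33: now compute (22/33).
Pull out 2: since 33 ≡ 1 (mod 8), (2/33) = +1.
Reciprocity: 11 ≡ 3 and 33 ≡ 1 (mod 4), so (11/33) = +(33/11).
Reduce top mod 11: now compute (0/11).
Top reduces to 0: gcd > 1, so the symbol is 0.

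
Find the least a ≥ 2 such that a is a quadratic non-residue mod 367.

(2/367) = +1, so 2 is a residue.
(3/367) = −1, so 3 is the smallest positive non-residue mod 367.

3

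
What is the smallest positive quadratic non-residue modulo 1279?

(2/1279) = +1, so 2 is a residue.
(3/1279) = −1, so 3 is the smallest positive non-residue mod 1279.

3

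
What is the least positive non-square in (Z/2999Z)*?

(2/2999) = +1, so 2 is a residue.
(3/2999) = +1, so 3 is a residue.
(4/2999) = +1, so 4 is a residue.
(5/2999) = +1, so 5 is a residue.
(6/2999) = +1, so 6 is a residue.
(7/2999) = +1, so 7 is a residue.
(8/2999) = +1, so 8 is a residue.
(9/2999) = +1, so 9 is a residue.
(10/2999) = +1, so 10 is a residue.
(11/2999) = +1, so 11 is a residue.
(12/2999) = +1, so 12 is a residue.
(13/2999) = +1, so 13 is a residue.
(14/2999) = +1, so 14 is a residue.
(15/2999) = +1, so 15 is a residue.
(16/2999) = +1, so 16 is a residue.
(17/2999) = −1, so 17 is the smallest positive non-residue mod 2999.

17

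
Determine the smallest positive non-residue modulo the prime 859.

(2/859) = −1, so 2 is the smallest positive non-residue mod 859.

2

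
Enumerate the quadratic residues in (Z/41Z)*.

Square k = 1,…,20 (k and 41−k give the same square):
1²=1, 2²=4, 3²=9, 4²=16, 5²=25, 6²=36, 7²≡8, 8²≡23, 9²≡40, 10²≡18, 11²≡39, 12²≡21, 13²≡5, 14²≡32, 15²≡20, 16²≡10, 17²≡2, 18²≡37, 19²≡33, 20²≡31 (mod 41).
So the quadratic residues mod 41 are {1, 2, 4, 5, 8, 9, 10, 16, 18, 20, 21, 23, 25, 31, 32, 33, 36, 37, 39, 40}.

1,2,4,5,8,9,10,16,18,20,21,23,25,31,32,33,36,37,39,40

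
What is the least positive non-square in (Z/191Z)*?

7

(2/191) = +1, so 2 is a residue.
(3/191) = +1, so 3 is a residue.
(4/191) = +1, so 4 is a residue.
(5/191) = +1, so 5 is a residue.
(6/191) = +1, so 6 is a residue.
(7/191) = −1, so 7 is the smallest positive non-residue mod 191.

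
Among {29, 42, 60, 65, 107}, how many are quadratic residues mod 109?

(29/109) = +1 → QR.
(42/109) = -1 → non-residue.
(60/109) = +1 → QR.
(65/109) = -1 → non-residue.
(107/109) = -1 → non-residue.
Total quadratic residues among the 5: 2.

2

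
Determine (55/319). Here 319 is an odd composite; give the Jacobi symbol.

0

Reciprocity: 55 ≡ 3 and 319 ≡ 3 (mod 4), so (55/319) = −(319/55).
Reduce top mod 55: now compute (44/55).
Pull out 2^2: since 55 ≡ 7 (mod 8), (2/55) = +1, so (2/55)^2 = +1.
Reciprocity: 11 ≡ 3 and 55 ≡ 3 (mod 4), so (11/55) = −(55/11).
Reduce top mod 11: now compute (0/11).
Top reduces to 0: gcd > 1, so the symbol is 0.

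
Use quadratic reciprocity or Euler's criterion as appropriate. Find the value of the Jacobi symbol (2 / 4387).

-1

Pull out 2: since 4387 ≡ 3 (mod 8), (2/4387) = -1.
Reached (1/4387) = 1. Collecting the sign flips along the way, the symbol is -1.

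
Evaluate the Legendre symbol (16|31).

Euler's criterion: (16/31) ≡ 16^15 (mod 31).
16^2 ≡ 8 (mod 31)
16^4 ≡ 2 (mod 31)
16^8 ≡ 4 (mod 31)
16^15 = 16^(8+4+2+1) ≡ 1 (mod 31).
Result is 1, so (16/31) = 1.

1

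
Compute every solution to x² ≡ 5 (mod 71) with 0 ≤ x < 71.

17, 54

Since 71 ≡ 3 (mod 4), a square root of 5 is 5^((71+1)/4) = 5^18 mod 71.
Repeated squaring: 5^2≡25, 5^4≡57, 5^8≡54, 5^16≡5 (mod 71).
5^18 = 5^(16+2) ≡ 54 (mod 71).
Check: 54² = 2916 ≡ 5 (mod 71). The two roots are 17 and 54.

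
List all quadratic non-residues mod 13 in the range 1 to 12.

Square k = 1,…,6 (k and 13−k give the same square):
1²=1, 2²=4, 3²=9, 4²≡3, 5²≡12, 6²≡10 (mod 13).
The residues are {1, 3, 4, 9, 10, 12}; the non-residues are the remaining 6 nonzero classes.

2,5,6,7,8,11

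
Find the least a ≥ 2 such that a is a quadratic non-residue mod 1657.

5

(2/1657) = +1, so 2 is a residue.
(3/1657) = +1, so 3 is a residue.
(4/1657) = +1, so 4 is a residue.
(5/1657) = −1, so 5 is the smallest positive non-residue mod 1657.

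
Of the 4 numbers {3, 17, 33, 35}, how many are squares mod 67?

(3/67) = -1 → non-residue.
(17/67) = +1 → QR.
(33/67) = +1 → QR.
(35/67) = +1 → QR.
Total quadratic residues among the 4: 3.

3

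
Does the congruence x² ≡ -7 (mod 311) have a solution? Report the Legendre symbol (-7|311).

Euler's criterion: (-7/311) ≡ 304^155 (mod 311).
304^2 ≡ 49 (mod 311)
304^4 ≡ 224 (mod 311)
304^8 ≡ 105 (mod 311)
304^16 ≡ 140 (mod 311)
304^32 ≡ 7 (mod 311)
304^64 ≡ 49 (mod 311)
304^128 ≡ 224 (mod 311)
304^155 = 304^(128+16+8+2+1) ≡ 310 (mod 311).
Result is 310 ≡ −1, so (-7/311) = −1.

-1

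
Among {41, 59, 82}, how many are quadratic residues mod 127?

2

(41/127) = +1 → QR.
(59/127) = -1 → non-residue.
(82/127) = +1 → QR.
Total quadratic residues among the 3: 2.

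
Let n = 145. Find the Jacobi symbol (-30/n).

0

First reduce: -30 ≡ 115 (mod 145).
Reciprocity: 115 ≡ 3 and 145 ≡ 1 (mod 4), so (115/145) = +(145/115).
Reduce top mod 115: now compute (30/115).
Pull out 2: since 115 ≡ 3 (mod 8), (2/115) = -1.
Reciprocity: 15 ≡ 3 and 115 ≡ 3 (mod 4), so (15/115) = −(115/15).
Reduce top mod 15: now compute (10/15).
Pull out 2: since 15 ≡ 7 (mod 8), (2/15) = +1.
Reciprocity: 5 ≡ 1 and 15 ≡ 3 (mod 4), so (5/15) = +(15/5).
Reduce top mod 5: now compute (0/5).
Top reduces to 0: gcd > 1, so the symbol is 0.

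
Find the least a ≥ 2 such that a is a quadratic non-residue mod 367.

(2/367) = +1, so 2 is a residue.
(3/367) = −1, so 3 is the smallest positive non-residue mod 367.

3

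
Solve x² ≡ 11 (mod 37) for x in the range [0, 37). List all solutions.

37 ≡ 1 (mod 4), so we find a root by search.
Trying successive values, 14² = 196 ≡ 11 (mod 37). The other root is 37 − 14 = 23.

14, 23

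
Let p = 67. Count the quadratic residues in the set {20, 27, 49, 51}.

(20/67) = -1 → non-residue.
(27/67) = -1 → non-residue.
(49/67) = +1 → QR.
(51/67) = -1 → non-residue.
Total quadratic residues among the 4: 1.

1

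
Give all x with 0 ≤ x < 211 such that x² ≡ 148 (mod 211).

Since 211 ≡ 3 (mod 4), a square root of 148 is 148^((211+1)/4) = 148^53 mod 211.
Repeated squaring: 148^2≡171, 148^4≡123, 148^8≡148, 148^16≡171, 148^32≡123 (mod 211).
148^53 = 148^(32+16+4+1) ≡ 123 (mod 211).
Check: 123² = 15129 ≡ 148 (mod 211). The two roots are 88 and 123.

88, 123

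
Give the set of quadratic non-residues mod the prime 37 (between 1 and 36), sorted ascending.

Square k = 1,…,18 (k and 37−k give the same square):
1²=1, 2²=4, 3²=9, 4²=16, 5²=25, 6²=36, 7²≡12, 8²≡27, 9²≡7, 10²≡26, 11²≡10, 12²≡33, 13²≡21, 14²≡11, 15²≡3, 16²≡34, 17²≡30, 18²≡28 (mod 37).
The residues are {1, 3, 4, 7, 9, 10, 11, 12, 16, 21, 25, 26, 27, 28, 30, 33, 34, 36}; the non-residues are the remaining 18 nonzero classes.

2, 5, 6, 8, 13, 14, 15, 17, 18, 19, 20, 22, 23, 24, 29, 31, 32, 35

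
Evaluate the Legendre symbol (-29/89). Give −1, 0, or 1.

-1

Euler's criterion: (-29/89) ≡ 60^44 (mod 89).
60^2 ≡ 40 (mod 89)
60^4 ≡ 87 (mod 89)
60^8 ≡ 4 (mod 89)
60^16 ≡ 16 (mod 89)
60^32 ≡ 78 (mod 89)
60^44 = 60^(32+8+4) ≡ 88 (mod 89).
Result is 88 ≡ −1, so (-29/89) = −1.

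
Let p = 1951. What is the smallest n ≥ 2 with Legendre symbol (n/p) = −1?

3

(2/1951) = +1, so 2 is a residue.
(3/1951) = −1, so 3 is the smallest positive non-residue mod 1951.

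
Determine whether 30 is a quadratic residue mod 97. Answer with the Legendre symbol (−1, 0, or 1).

-1

Euler's criterion: (30/97) ≡ 30^48 (mod 97).
30^2 ≡ 27 (mod 97)
30^4 ≡ 50 (mod 97)
30^8 ≡ 75 (mod 97)
30^16 ≡ 96 (mod 97)
30^32 ≡ 1 (mod 97)
30^48 = 30^(32+16) ≡ 96 (mod 97).
Result is 96 ≡ −1, so (30/97) = −1.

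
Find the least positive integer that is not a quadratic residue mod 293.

(2/293) = −1, so 2 is the smallest positive non-residue mod 293.

2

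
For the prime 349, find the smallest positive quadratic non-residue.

(2/349) = −1, so 2 is the smallest positive non-residue mod 349.

2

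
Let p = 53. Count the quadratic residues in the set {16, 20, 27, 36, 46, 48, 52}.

4

(16/53) = +1 → QR.
(20/53) = -1 → non-residue.
(27/53) = -1 → non-residue.
(36/53) = +1 → QR.
(46/53) = +1 → QR.
(48/53) = -1 → non-residue.
(52/53) = +1 → QR.
Total quadratic residues among the 7: 4.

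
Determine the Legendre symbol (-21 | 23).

Euler's criterion: (-21/23) ≡ 2^11 (mod 23).
2^2 ≡ 4 (mod 23)
2^4 ≡ 16 (mod 23)
2^8 ≡ 3 (mod 23)
2^11 = 2^(8+2+1) ≡ 1 (mod 23).
Result is 1, so (-21/23) = 1.

1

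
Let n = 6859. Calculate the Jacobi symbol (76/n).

0

Pull out 2^2: since 6859 ≡ 3 (mod 8), (2/6859) = -1, so (2/6859)^2 = +1.
Reciprocity: 19 ≡ 3 and 6859 ≡ 3 (mod 4), so (19/6859) = −(6859/19).
Reduce top mod 19: now compute (0/19).
Top reduces to 0: gcd > 1, so the symbol is 0.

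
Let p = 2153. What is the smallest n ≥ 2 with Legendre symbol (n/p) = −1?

(2/2153) = +1, so 2 is a residue.
(3/2153) = −1, so 3 is the smallest positive non-residue mod 2153.

3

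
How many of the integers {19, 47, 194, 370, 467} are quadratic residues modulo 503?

3

(19/503) = -1 → non-residue.
(47/503) = +1 → QR.
(194/503) = +1 → QR.
(370/503) = +1 → QR.
(467/503) = -1 → non-residue.
Total quadratic residues among the 5: 3.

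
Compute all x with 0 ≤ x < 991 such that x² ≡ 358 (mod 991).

485, 506

Since 991 ≡ 3 (mod 4), a square root of 358 is 358^((991+1)/4) = 358^248 mod 991.
Repeated squaring: 358^2≡325, 358^4≡579, 358^8≡283, 358^16≡809, 358^32≡421, 358^64≡843, 358^128≡102 (mod 991).
358^248 = 358^(128+64+32+16+8) ≡ 506 (mod 991).
Check: 506² = 256036 ≡ 358 (mod 991). The two roots are 485 and 506.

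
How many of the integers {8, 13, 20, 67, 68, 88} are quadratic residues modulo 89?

5

(8/89) = +1 → QR.
(13/89) = -1 → non-residue.
(20/89) = +1 → QR.
(67/89) = +1 → QR.
(68/89) = +1 → QR.
(88/89) = +1 → QR.
Total quadratic residues among the 6: 5.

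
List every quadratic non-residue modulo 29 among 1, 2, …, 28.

2, 3, 8, 10, 11, 12, 14, 15, 17, 18, 19, 21, 26, 27

Square k = 1,…,14 (k and 29−k give the same square):
1²=1, 2²=4, 3²=9, 4²=16, 5²=25, 6²≡7, 7²≡20, 8²≡6, 9²≡23, 10²≡13, 11²≡5, 12²≡28, 13²≡24, 14²≡22 (mod 29).
The residues are {1, 4, 5, 6, 7, 9, 13, 16, 20, 22, 23, 24, 25, 28}; the non-residues are the remaining 14 nonzero classes.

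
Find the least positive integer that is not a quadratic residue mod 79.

(2/79) = +1, so 2 is a residue.
(3/79) = −1, so 3 is the smallest positive non-residue mod 79.

3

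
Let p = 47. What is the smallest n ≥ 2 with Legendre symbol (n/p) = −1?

(2/47) = +1, so 2 is a residue.
(3/47) = +1, so 3 is a residue.
(4/47) = +1, so 4 is a residue.
(5/47) = −1, so 5 is the smallest positive non-residue mod 47.

5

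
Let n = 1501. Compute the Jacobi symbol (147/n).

Reciprocity: 147 ≡ 3 and 1501 ≡ 1 (mod 4), so (147/1501) = +(1501/147).
Reduce top mod 147: now compute (31/147).
Reciprocity: 31 ≡ 3 and 147 ≡ 3 (mod 4), so (31/147) = −(147/31).
Reduce top mod 31: now compute (23/31).
Reciprocity: 23 ≡ 3 and 31 ≡ 3 (mod 4), so (23/31) = −(31/23).
Reduce top mod 23: now compute (8/23).
Pull out 2^3: since 23 ≡ 7 (mod 8), (2/23) = +1, so (2/23)^3 = +1.
Reached (1/23) = 1. Collecting the sign flips along the way, the symbol is +1.

1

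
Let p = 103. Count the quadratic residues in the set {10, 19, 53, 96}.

(10/103) = -1 → non-residue.
(19/103) = +1 → QR.
(53/103) = -1 → non-residue.
(96/103) = -1 → non-residue.
Total quadratic residues among the 4: 1.

1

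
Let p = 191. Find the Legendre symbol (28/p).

-1

Euler's criterion: (28/191) ≡ 28^95 (mod 191).
28^2 ≡ 20 (mod 191)
28^4 ≡ 18 (mod 191)
28^8 ≡ 133 (mod 191)
28^16 ≡ 117 (mod 191)
28^32 ≡ 128 (mod 191)
28^64 ≡ 149 (mod 191)
28^95 = 28^(64+16+8+4+2+1) ≡ 190 (mod 191).
Result is 190 ≡ −1, so (28/191) = −1.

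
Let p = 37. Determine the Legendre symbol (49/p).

1

First reduce: 49 ≡ 12 (mod 37).
Pull out 2^2: since 37 ≡ 5 (mod 8), (2/37) = -1, so (2/37)^2 = +1.
Reciprocity: 3 ≡ 3 and 37 ≡ 1 (mod 4), so (3/37) = +(37/3).
Reduce top mod 3: now compute (1/3).
Reached (1/3) = 1. Collecting the sign flips along the way, the symbol is +1.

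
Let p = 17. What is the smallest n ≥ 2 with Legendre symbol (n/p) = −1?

(2/17) = +1, so 2 is a residue.
(3/17) = −1, so 3 is the smallest positive non-residue mod 17.

3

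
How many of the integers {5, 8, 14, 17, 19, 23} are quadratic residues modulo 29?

2

(5/29) = +1 → QR.
(8/29) = -1 → non-residue.
(14/29) = -1 → non-residue.
(17/29) = -1 → non-residue.
(19/29) = -1 → non-residue.
(23/29) = +1 → QR.
Total quadratic residues among the 6: 2.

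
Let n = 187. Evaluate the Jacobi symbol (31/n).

-1

Reciprocity: 31 ≡ 3 and 187 ≡ 3 (mod 4), so (31/187) = −(187/31).
Reduce top mod 31: now compute (1/31).
Reached (1/31) = 1. Collecting the sign flips along the way, the symbol is -1.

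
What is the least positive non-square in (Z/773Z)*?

2

(2/773) = −1, so 2 is the smallest positive non-residue mod 773.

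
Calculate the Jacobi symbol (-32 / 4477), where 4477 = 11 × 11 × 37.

First reduce: -32 ≡ 4445 (mod 4477).
Reciprocity: 4445 ≡ 1 and 4477 ≡ 1 (mod 4), so (4445/4477) = +(4477/4445).
Reduce top mod 4445: now compute (32/4445).
Pull out 2^5: since 4445 ≡ 5 (mod 8), (2/4445) = -1, so (2/4445)^5 = -1.
Reached (1/4445) = 1. Collecting the sign flips along the way, the symbol is -1.

-1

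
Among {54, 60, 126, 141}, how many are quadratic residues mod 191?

(54/191) = +1 → QR.
(60/191) = +1 → QR.
(126/191) = -1 → non-residue.
(141/191) = -1 → non-residue.
Total quadratic residues among the 4: 2.

2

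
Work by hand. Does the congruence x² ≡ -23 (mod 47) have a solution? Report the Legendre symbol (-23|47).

1

Euler's criterion: (-23/47) ≡ 24^23 (mod 47).
24^2 ≡ 12 (mod 47)
24^4 ≡ 3 (mod 47)
24^8 ≡ 9 (mod 47)
24^16 ≡ 34 (mod 47)
24^23 = 24^(16+4+2+1) ≡ 1 (mod 47).
Result is 1, so (-23/47) = 1.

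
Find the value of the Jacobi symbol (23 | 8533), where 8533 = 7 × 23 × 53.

0

Reciprocity: 23 ≡ 3 and 8533 ≡ 1 (mod 4), so (23/8533) = +(8533/23).
Reduce top mod 23: now compute (0/23).
Top reduces to 0: gcd > 1, so the symbol is 0.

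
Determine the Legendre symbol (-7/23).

Euler's criterion: (-7/23) ≡ 16^11 (mod 23).
16^2 ≡ 3 (mod 23)
16^4 ≡ 9 (mod 23)
16^8 ≡ 12 (mod 23)
16^11 = 16^(8+2+1) ≡ 1 (mod 23).
Result is 1, so (-7/23) = 1.

1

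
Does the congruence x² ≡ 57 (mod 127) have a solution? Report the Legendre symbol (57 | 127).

-1

Reciprocity: 57 ≡ 1 and 127 ≡ 3 (mod 4), so (57/127) = +(127/57).
Reduce top mod 57: now compute (13/57).
Reciprocity: 13 ≡ 1 and 57 ≡ 1 (mod 4), so (13/57) = +(57/13).
Reduce top mod 13: now compute (5/13).
Reciprocity: 5 ≡ 1 and 13 ≡ 1 (mod 4), so (5/13) = +(13/5).
Reduce top mod 5: now compute (3/5).
Reciprocity: 3 ≡ 3 and 5 ≡ 1 (mod 4), so (3/5) = +(5/3).
Reduce top mod 3: now compute (2/3).
Pull out 2: since 3 ≡ 3 (mod 8), (2/3) = -1.
Reached (1/3) = 1. Collecting the sign flips along the way, the symbol is -1.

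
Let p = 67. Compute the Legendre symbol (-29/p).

-1

Euler's criterion: (-29/67) ≡ 38^33 (mod 67).
38^2 ≡ 37 (mod 67)
38^4 ≡ 29 (mod 67)
38^8 ≡ 37 (mod 67)
38^16 ≡ 29 (mod 67)
38^32 ≡ 37 (mod 67)
38^33 = 38^(32+1) ≡ 66 (mod 67).
Result is 66 ≡ −1, so (-29/67) = −1.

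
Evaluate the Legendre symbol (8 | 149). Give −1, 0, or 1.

-1

Euler's criterion: (8/149) ≡ 8^74 (mod 149).
8^2 ≡ 64 (mod 149)
8^4 ≡ 73 (mod 149)
8^8 ≡ 114 (mod 149)
8^16 ≡ 33 (mod 149)
8^32 ≡ 46 (mod 149)
8^64 ≡ 30 (mod 149)
8^74 = 8^(64+8+2) ≡ 148 (mod 149).
Result is 148 ≡ −1, so (8/149) = −1.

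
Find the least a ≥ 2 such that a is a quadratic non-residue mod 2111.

(2/2111) = +1, so 2 is a residue.
(3/2111) = +1, so 3 is a residue.
(4/2111) = +1, so 4 is a residue.
(5/2111) = +1, so 5 is a residue.
(6/2111) = +1, so 6 is a residue.
(7/2111) = −1, so 7 is the smallest positive non-residue mod 2111.

7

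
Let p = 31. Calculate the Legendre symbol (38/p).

1

First reduce: 38 ≡ 7 (mod 31).
Reciprocity: 7 ≡ 3 and 31 ≡ 3 (mod 4), so (7/31) = −(31/7).
Reduce top mod 7: now compute (3/7).
Reciprocity: 3 ≡ 3 and 7 ≡ 3 (mod 4), so (3/7) = −(7/3).
Reduce top mod 3: now compute (1/3).
Reached (1/3) = 1. Collecting the sign flips along the way, the symbol is +1.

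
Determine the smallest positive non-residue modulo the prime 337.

5

(2/337) = +1, so 2 is a residue.
(3/337) = +1, so 3 is a residue.
(4/337) = +1, so 4 is a residue.
(5/337) = −1, so 5 is the smallest positive non-residue mod 337.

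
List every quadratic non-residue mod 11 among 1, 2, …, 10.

2 6 7 8 10

Square k = 1,…,5 (k and 11−k give the same square):
1²=1, 2²=4, 3²=9, 4²≡5, 5²≡3 (mod 11).
The residues are {1, 3, 4, 5, 9}; the non-residues are the remaining 5 nonzero classes.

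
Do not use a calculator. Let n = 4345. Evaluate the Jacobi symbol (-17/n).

First reduce: -17 ≡ 4328 (mod 4345).
Pull out 2^3: since 4345 ≡ 1 (mod 8), (2/4345) = +1, so (2/4345)^3 = +1.
Reciprocity: 541 ≡ 1 and 4345 ≡ 1 (mod 4), so (541/4345) = +(4345/541).
Reduce top mod 541: now compute (17/541).
Reciprocity: 17 ≡ 1 and 541 ≡ 1 (mod 4), so (17/541) = +(541/17).
Reduce top mod 17: now compute (14/17).
Pull out 2: since 17 ≡ 1 (mod 8), (2/17) = +1.
Reciprocity: 7 ≡ 3 and 17 ≡ 1 (mod 4), so (7/17) = +(17/7).
Reduce top mod 7: now compute (3/7).
Reciprocity: 3 ≡ 3 and 7 ≡ 3 (mod 4), so (3/7) = −(7/3).
Reduce top mod 3: now compute (1/3).
Reached (1/3) = 1. Collecting the sign flips along the way, the symbol is -1.

-1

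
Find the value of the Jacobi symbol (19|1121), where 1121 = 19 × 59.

0

Reciprocity: 19 ≡ 3 and 1121 ≡ 1 (mod 4), so (19/1121) = +(1121/19).
Reduce top mod 19: now compute (0/19).
Top reduces to 0: gcd > 1, so the symbol is 0.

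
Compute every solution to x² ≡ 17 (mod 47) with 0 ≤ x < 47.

8, 39

Since 47 ≡ 3 (mod 4), a square root of 17 is 17^((47+1)/4) = 17^12 mod 47.
Repeated squaring: 17^2≡7, 17^4≡2, 17^8≡4 (mod 47).
17^12 = 17^(8+4) ≡ 8 (mod 47).
Check: 8² = 64 ≡ 17 (mod 47). The two roots are 8 and 39.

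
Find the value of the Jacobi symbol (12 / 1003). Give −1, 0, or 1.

Pull out 2^2: since 1003 ≡ 3 (mod 8), (2/1003) = -1, so (2/1003)^2 = +1.
Reciprocity: 3 ≡ 3 and 1003 ≡ 3 (mod 4), so (3/1003) = −(1003/3).
Reduce top mod 3: now compute (1/3).
Reached (1/3) = 1. Collecting the sign flips along the way, the symbol is -1.

-1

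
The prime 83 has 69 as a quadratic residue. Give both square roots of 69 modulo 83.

22, 61

Since 83 ≡ 3 (mod 4), a square root of 69 is 69^((83+1)/4) = 69^21 mod 83.
Repeated squaring: 69^2≡30, 69^4≡70, 69^8≡3, 69^16≡9 (mod 83).
69^21 = 69^(16+4+1) ≡ 61 (mod 83).
Check: 61² = 3721 ≡ 69 (mod 83). The two roots are 22 and 61.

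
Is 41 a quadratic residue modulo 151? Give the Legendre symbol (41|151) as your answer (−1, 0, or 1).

Reciprocity: 41 ≡ 1 and 151 ≡ 3 (mod 4), so (41/151) = +(151/41).
Reduce top mod 41: now compute (28/41).
Pull out 2^2: since 41 ≡ 1 (mod 8), (2/41) = +1, so (2/41)^2 = +1.
Reciprocity: 7 ≡ 3 and 41 ≡ 1 (mod 4), so (7/41) = +(41/7).
Reduce top mod 7: now compute (6/7).
Pull out 2: since 7 ≡ 7 (mod 8), (2/7) = +1.
Reciprocity: 3 ≡ 3 and 7 ≡ 3 (mod 4), so (3/7) = −(7/3).
Reduce top mod 3: now compute (1/3).
Reached (1/3) = 1. Collecting the sign flips along the way, the symbol is -1.

-1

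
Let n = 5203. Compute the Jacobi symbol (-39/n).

1

First reduce: -39 ≡ 5164 (mod 5203).
Pull out 2^2: since 5203 ≡ 3 (mod 8), (2/5203) = -1, so (2/5203)^2 = +1.
Reciprocity: 1291 ≡ 3 and 5203 ≡ 3 (mod 4), so (1291/5203) = −(5203/1291).
Reduce top mod 1291: now compute (39/1291).
Reciprocity: 39 ≡ 3 and 1291 ≡ 3 (mod 4), so (39/1291) = −(1291/39).
Reduce top mod 39: now compute (4/39).
Pull out 2^2: since 39 ≡ 7 (mod 8), (2/39) = +1, so (2/39)^2 = +1.
Reached (1/39) = 1. Collecting the sign flips along the way, the symbol is +1.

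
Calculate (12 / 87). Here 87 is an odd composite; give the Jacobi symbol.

Pull out 2^2: since 87 ≡ 7 (mod 8), (2/87) = +1, so (2/87)^2 = +1.
Reciprocity: 3 ≡ 3 and 87 ≡ 3 (mod 4), so (3/87) = −(87/3).
Reduce top mod 3: now compute (0/3).
Top reduces to 0: gcd > 1, so the symbol is 0.

0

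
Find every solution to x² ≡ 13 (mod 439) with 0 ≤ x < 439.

201, 238

Since 439 ≡ 3 (mod 4), a square root of 13 is 13^((439+1)/4) = 13^110 mod 439.
Repeated squaring: 13^2≡169, 13^4≡26, 13^8≡237, 13^16≡416, 13^32≡90, 13^64≡198 (mod 439).
13^110 = 13^(64+32+8+4+2) ≡ 201 (mod 439).
Check: 201² = 40401 ≡ 13 (mod 439). The two roots are 201 and 238.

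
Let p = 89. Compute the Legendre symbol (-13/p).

-1

First reduce: -13 ≡ 76 (mod 89).
Pull out 2^2: since 89 ≡ 1 (mod 8), (2/89) = +1, so (2/89)^2 = +1.
Reciprocity: 19 ≡ 3 and 89 ≡ 1 (mod 4), so (19/89) = +(89/19).
Reduce top mod 19: now compute (13/19).
Reciprocity: 13 ≡ 1 and 19 ≡ 3 (mod 4), so (13/19) = +(19/13).
Reduce top mod 13: now compute (6/13).
Pull out 2: since 13 ≡ 5 (mod 8), (2/13) = -1.
Reciprocity: 3 ≡ 3 and 13 ≡ 1 (mod 4), so (3/13) = +(13/3).
Reduce top mod 3: now compute (1/3).
Reached (1/3) = 1. Collecting the sign flips along the way, the symbol is -1.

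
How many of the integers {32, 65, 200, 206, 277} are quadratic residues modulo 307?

(32/307) = -1 → non-residue.
(65/307) = +1 → QR.
(200/307) = -1 → non-residue.
(206/307) = -1 → non-residue.
(277/307) = +1 → QR.
Total quadratic residues among the 5: 2.

2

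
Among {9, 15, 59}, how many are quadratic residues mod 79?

(9/79) = +1 → QR.
(15/79) = -1 → non-residue.
(59/79) = -1 → non-residue.
Total quadratic residues among the 3: 1.

1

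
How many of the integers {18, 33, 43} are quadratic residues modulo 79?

1

(18/79) = +1 → QR.
(33/79) = -1 → non-residue.
(43/79) = -1 → non-residue.
Total quadratic residues among the 3: 1.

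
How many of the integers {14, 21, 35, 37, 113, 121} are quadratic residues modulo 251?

(14/251) = -1 → non-residue.
(21/251) = +1 → QR.
(35/251) = +1 → QR.
(37/251) = -1 → non-residue.
(113/251) = +1 → QR.
(121/251) = +1 → QR.
Total quadratic residues among the 6: 4.

4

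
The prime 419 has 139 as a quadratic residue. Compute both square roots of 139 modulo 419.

Since 419 ≡ 3 (mod 4), a square root of 139 is 139^((419+1)/4) = 139^105 mod 419.
Repeated squaring: 139^2≡47, 139^4≡114, 139^8≡7, 139^16≡49, 139^32≡306, 139^64≡199 (mod 419).
139^105 = 139^(64+32+8+1) ≡ 329 (mod 419).
Check: 329² = 108241 ≡ 139 (mod 419). The two roots are 90 and 329.

90, 329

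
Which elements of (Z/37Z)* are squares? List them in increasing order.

Square k = 1,…,18 (k and 37−k give the same square):
1²=1, 2²=4, 3²=9, 4²=16, 5²=25, 6²=36, 7²≡12, 8²≡27, 9²≡7, 10²≡26, 11²≡10, 12²≡33, 13²≡21, 14²≡11, 15²≡3, 16²≡34, 17²≡30, 18²≡28 (mod 37).
So the quadratic residues mod 37 are {1, 3, 4, 7, 9, 10, 11, 12, 16, 21, 25, 26, 27, 28, 30, 33, 34, 36}.

1, 3, 4, 7, 9, 10, 11, 12, 16, 21, 25, 26, 27, 28, 30, 33, 34, 36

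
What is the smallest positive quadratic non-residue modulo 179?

(2/179) = −1, so 2 is the smallest positive non-residue mod 179.

2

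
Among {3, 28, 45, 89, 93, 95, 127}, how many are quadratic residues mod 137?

2

(3/137) = -1 → non-residue.
(28/137) = +1 → QR.
(45/137) = -1 → non-residue.
(89/137) = -1 → non-residue.
(93/137) = +1 → QR.
(95/137) = -1 → non-residue.
(127/137) = -1 → non-residue.
Total quadratic residues among the 7: 2.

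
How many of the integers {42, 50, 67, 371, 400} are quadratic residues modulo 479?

3

(42/479) = +1 → QR.
(50/479) = +1 → QR.
(67/479) = -1 → non-residue.
(371/479) = -1 → non-residue.
(400/479) = +1 → QR.
Total quadratic residues among the 5: 3.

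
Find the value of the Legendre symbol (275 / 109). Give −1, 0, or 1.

Euler's criterion: (275/109) ≡ 57^54 (mod 109).
57^2 ≡ 88 (mod 109)
57^4 ≡ 5 (mod 109)
57^8 ≡ 25 (mod 109)
57^16 ≡ 80 (mod 109)
57^32 ≡ 78 (mod 109)
57^54 = 57^(32+16+4+2) ≡ 108 (mod 109).
Result is 108 ≡ −1, so (275/109) = −1.

-1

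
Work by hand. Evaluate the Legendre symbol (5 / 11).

1

Euler's criterion: (5/11) ≡ 5^5 (mod 11).
5^2 ≡ 3 (mod 11)
5^4 ≡ 9 (mod 11)
5^5 = 5^(4+1) ≡ 1 (mod 11).
Result is 1, so (5/11) = 1.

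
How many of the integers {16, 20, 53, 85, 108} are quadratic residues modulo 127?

1

(16/127) = +1 → QR.
(20/127) = -1 → non-residue.
(53/127) = -1 → non-residue.
(85/127) = -1 → non-residue.
(108/127) = -1 → non-residue.
Total quadratic residues among the 5: 1.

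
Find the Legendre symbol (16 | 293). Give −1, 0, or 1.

1

Euler's criterion: (16/293) ≡ 16^146 (mod 293).
16^2 ≡ 256 (mod 293)
16^4 ≡ 197 (mod 293)
16^8 ≡ 133 (mod 293)
16^16 ≡ 109 (mod 293)
16^32 ≡ 161 (mod 293)
16^64 ≡ 137 (mod 293)
16^128 ≡ 17 (mod 293)
16^146 = 16^(128+16+2) ≡ 1 (mod 293).
Result is 1, so (16/293) = 1.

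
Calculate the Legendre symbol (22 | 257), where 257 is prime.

1

Pull out 2: since 257 ≡ 1 (mod 8), (2/257) = +1.
Reciprocity: 11 ≡ 3 and 257 ≡ 1 (mod 4), so (11/257) = +(257/11).
Reduce top mod 11: now compute (4/11).
Pull out 2^2: since 11 ≡ 3 (mod 8), (2/11) = -1, so (2/11)^2 = +1.
Reached (1/11) = 1. Collecting the sign flips along the way, the symbol is +1.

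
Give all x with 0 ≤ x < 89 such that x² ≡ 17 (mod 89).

89 ≡ 1 (mod 4), so we find a root by search.
Trying successive values, 27² = 729 ≡ 17 (mod 89). The other root is 89 − 27 = 62.

27, 62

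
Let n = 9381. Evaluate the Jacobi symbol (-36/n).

First reduce: -36 ≡ 9345 (mod 9381).
Reciprocity: 9345 ≡ 1 and 9381 ≡ 1 (mod 4), so (9345/9381) = +(9381/9345).
Reduce top mod 9345: now compute (36/9345).
Pull out 2^2: since 9345 ≡ 1 (mod 8), (2/9345) = +1, so (2/9345)^2 = +1.
Reciprocity: 9 ≡ 1 and 9345 ≡ 1 (mod 4), so (9/9345) = +(9345/9).
Reduce top mod 9: now compute (3/9).
Reciprocity: 3 ≡ 3 and 9 ≡ 1 (mod 4), so (3/9) = +(9/3).
Reduce top mod 3: now compute (0/3).
Top reduces to 0: gcd > 1, so the symbol is 0.

0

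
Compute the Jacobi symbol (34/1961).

-1

Pull out 2: since 1961 ≡ 1 (mod 8), (2/1961) = +1.
Reciprocity: 17 ≡ 1 and 1961 ≡ 1 (mod 4), so (17/1961) = +(1961/17).
Reduce top mod 17: now compute (6/17).
Pull out 2: since 17 ≡ 1 (mod 8), (2/17) = +1.
Reciprocity: 3 ≡ 3 and 17 ≡ 1 (mod 4), so (3/17) = +(17/3).
Reduce top mod 3: now compute (2/3).
Pull out 2: since 3 ≡ 3 (mod 8), (2/3) = -1.
Reached (1/3) = 1. Collecting the sign flips along the way, the symbol is -1.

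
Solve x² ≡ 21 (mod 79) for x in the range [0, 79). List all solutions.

10, 69

Since 79 ≡ 3 (mod 4), a square root of 21 is 21^((79+1)/4) = 21^20 mod 79.
Repeated squaring: 21^2≡46, 21^4≡62, 21^8≡52, 21^16≡18 (mod 79).
21^20 = 21^(16+4) ≡ 10 (mod 79).
Check: 10² = 100 ≡ 21 (mod 79). The two roots are 10 and 69.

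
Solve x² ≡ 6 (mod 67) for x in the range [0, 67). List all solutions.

26, 41

Since 67 ≡ 3 (mod 4), a square root of 6 is 6^((67+1)/4) = 6^17 mod 67.
Repeated squaring: 6^2≡36, 6^4≡23, 6^8≡60, 6^16≡49 (mod 67).
6^17 = 6^(16+1) ≡ 26 (mod 67).
Check: 26² = 676 ≡ 6 (mod 67). The two roots are 26 and 41.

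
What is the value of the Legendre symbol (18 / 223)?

Pull out 2: since 223 ≡ 7 (mod 8), (2/223) = +1.
Reciprocity: 9 ≡ 1 and 223 ≡ 3 (mod 4), so (9/223) = +(223/9).
Reduce top mod 9: now compute (7/9).
Reciprocity: 7 ≡ 3 and 9 ≡ 1 (mod 4), so (7/9) = +(9/7).
Reduce top mod 7: now compute (2/7).
Pull out 2: since 7 ≡ 7 (mod 8), (2/7) = +1.
Reached (1/7) = 1. Collecting the sign flips along the way, the symbol is +1.

1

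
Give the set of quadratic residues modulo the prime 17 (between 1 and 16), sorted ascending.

1 2 4 8 9 13 15 16

Square k = 1,…,8 (k and 17−k give the same square):
1²=1, 2²=4, 3²=9, 4²=16, 5²≡8, 6²≡2, 7²≡15, 8²≡13 (mod 17).
So the quadratic residues mod 17 are {1, 2, 4, 8, 9, 13, 15, 16}.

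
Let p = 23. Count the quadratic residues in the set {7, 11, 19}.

0

(7/23) = -1 → non-residue.
(11/23) = -1 → non-residue.
(19/23) = -1 → non-residue.
Total quadratic residues among the 3: 0.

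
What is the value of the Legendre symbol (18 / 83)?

Pull out 2: since 83 ≡ 3 (mod 8), (2/83) = -1.
Reciprocity: 9 ≡ 1 and 83 ≡ 3 (mod 4), so (9/83) = +(83/9).
Reduce top mod 9: now compute (2/9).
Pull out 2: since 9 ≡ 1 (mod 8), (2/9) = +1.
Reached (1/9) = 1. Collecting the sign flips along the way, the symbol is -1.

-1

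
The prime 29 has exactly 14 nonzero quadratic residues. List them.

1,4,5,6,7,9,13,16,20,22,23,24,25,28

Square k = 1,…,14 (k and 29−k give the same square):
1²=1, 2²=4, 3²=9, 4²=16, 5²=25, 6²≡7, 7²≡20, 8²≡6, 9²≡23, 10²≡13, 11²≡5, 12²≡28, 13²≡24, 14²≡22 (mod 29).
So the quadratic residues mod 29 are {1, 4, 5, 6, 7, 9, 13, 16, 20, 22, 23, 24, 25, 28}.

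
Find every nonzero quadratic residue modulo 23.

1, 2, 3, 4, 6, 8, 9, 12, 13, 16, 18

Square k = 1,…,11 (k and 23−k give the same square):
1²=1, 2²=4, 3²=9, 4²=16, 5²≡2, 6²≡13, 7²≡3, 8²≡18, 9²≡12, 10²≡8, 11²≡6 (mod 23).
So the quadratic residues mod 23 are {1, 2, 3, 4, 6, 8, 9, 12, 13, 16, 18}.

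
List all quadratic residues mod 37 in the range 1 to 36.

Square k = 1,…,18 (k and 37−k give the same square):
1²=1, 2²=4, 3²=9, 4²=16, 5²=25, 6²=36, 7²≡12, 8²≡27, 9²≡7, 10²≡26, 11²≡10, 12²≡33, 13²≡21, 14²≡11, 15²≡3, 16²≡34, 17²≡30, 18²≡28 (mod 37).
So the quadratic residues mod 37 are {1, 3, 4, 7, 9, 10, 11, 12, 16, 21, 25, 26, 27, 28, 30, 33, 34, 36}.

1 3 4 7 9 10 11 12 16 21 25 26 27 28 30 33 34 36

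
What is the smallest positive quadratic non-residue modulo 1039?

3

(2/1039) = +1, so 2 is a residue.
(3/1039) = −1, so 3 is the smallest positive non-residue mod 1039.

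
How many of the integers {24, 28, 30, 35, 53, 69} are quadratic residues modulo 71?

2

(24/71) = +1 → QR.
(28/71) = -1 → non-residue.
(30/71) = +1 → QR.
(35/71) = -1 → non-residue.
(53/71) = -1 → non-residue.
(69/71) = -1 → non-residue.
Total quadratic residues among the 6: 2.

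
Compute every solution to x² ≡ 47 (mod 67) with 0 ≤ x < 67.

28, 39

Since 67 ≡ 3 (mod 4), a square root of 47 is 47^((67+1)/4) = 47^17 mod 67.
Repeated squaring: 47^2≡65, 47^4≡4, 47^8≡16, 47^16≡55 (mod 67).
47^17 = 47^(16+1) ≡ 39 (mod 67).
Check: 39² = 1521 ≡ 47 (mod 67). The two roots are 28 and 39.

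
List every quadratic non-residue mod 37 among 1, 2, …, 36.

Square k = 1,…,18 (k and 37−k give the same square):
1²=1, 2²=4, 3²=9, 4²=16, 5²=25, 6²=36, 7²≡12, 8²≡27, 9²≡7, 10²≡26, 11²≡10, 12²≡33, 13²≡21, 14²≡11, 15²≡3, 16²≡34, 17²≡30, 18²≡28 (mod 37).
The residues are {1, 3, 4, 7, 9, 10, 11, 12, 16, 21, 25, 26, 27, 28, 30, 33, 34, 36}; the non-residues are the remaining 18 nonzero classes.

2 5 6 8 13 14 15 17 18 19 20 22 23 24 29 31 32 35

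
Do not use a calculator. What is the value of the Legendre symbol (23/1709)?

Reciprocity: 23 ≡ 3 and 1709 ≡ 1 (mod 4), so (23/1709) = +(1709/23).
Reduce top mod 23: now compute (7/23).
Reciprocity: 7 ≡ 3 and 23 ≡ 3 (mod 4), so (7/23) = −(23/7).
Reduce top mod 7: now compute (2/7).
Pull out 2: since 7 ≡ 7 (mod 8), (2/7) = +1.
Reached (1/7) = 1. Collecting the sign flips along the way, the symbol is -1.

-1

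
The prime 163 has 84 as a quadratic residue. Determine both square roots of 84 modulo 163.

Since 163 ≡ 3 (mod 4), a square root of 84 is 84^((163+1)/4) = 84^41 mod 163.
Repeated squaring: 84^2≡47, 84^4≡90, 84^8≡113, 84^16≡55, 84^32≡91 (mod 163).
84^41 = 84^(32+8+1) ≡ 35 (mod 163).
Check: 35² = 1225 ≡ 84 (mod 163). The two roots are 35 and 128.

35, 128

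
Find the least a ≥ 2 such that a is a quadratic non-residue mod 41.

3

(2/41) = +1, so 2 is a residue.
(3/41) = −1, so 3 is the smallest positive non-residue mod 41.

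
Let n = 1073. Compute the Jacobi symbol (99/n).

-1

Reciprocity: 99 ≡ 3 and 1073 ≡ 1 (mod 4), so (99/1073) = +(1073/99).
Reduce top mod 99: now compute (83/99).
Reciprocity: 83 ≡ 3 and 99 ≡ 3 (mod 4), so (83/99) = −(99/83).
Reduce top mod 83: now compute (16/83).
Pull out 2^4: since 83 ≡ 3 (mod 8), (2/83) = -1, so (2/83)^4 = +1.
Reached (1/83) = 1. Collecting the sign flips along the way, the symbol is -1.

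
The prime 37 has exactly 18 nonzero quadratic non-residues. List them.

2,5,6,8,13,14,15,17,18,19,20,22,23,24,29,31,32,35

Square k = 1,…,18 (k and 37−k give the same square):
1²=1, 2²=4, 3²=9, 4²=16, 5²=25, 6²=36, 7²≡12, 8²≡27, 9²≡7, 10²≡26, 11²≡10, 12²≡33, 13²≡21, 14²≡11, 15²≡3, 16²≡34, 17²≡30, 18²≡28 (mod 37).
The residues are {1, 3, 4, 7, 9, 10, 11, 12, 16, 21, 25, 26, 27, 28, 30, 33, 34, 36}; the non-residues are the remaining 18 nonzero classes.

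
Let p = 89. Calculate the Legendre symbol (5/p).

Euler's criterion: (5/89) ≡ 5^44 (mod 89).
5^2 ≡ 25 (mod 89)
5^4 ≡ 2 (mod 89)
5^8 ≡ 4 (mod 89)
5^16 ≡ 16 (mod 89)
5^32 ≡ 78 (mod 89)
5^44 = 5^(32+8+4) ≡ 1 (mod 89).
Result is 1, so (5/89) = 1.

1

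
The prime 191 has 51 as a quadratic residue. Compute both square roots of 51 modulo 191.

54, 137

Since 191 ≡ 3 (mod 4), a square root of 51 is 51^((191+1)/4) = 51^48 mod 191.
Repeated squaring: 51^2≡118, 51^4≡172, 51^8≡170, 51^16≡59, 51^32≡43 (mod 191).
51^48 = 51^(32+16) ≡ 54 (mod 191).
Check: 54² = 2916 ≡ 51 (mod 191). The two roots are 54 and 137.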